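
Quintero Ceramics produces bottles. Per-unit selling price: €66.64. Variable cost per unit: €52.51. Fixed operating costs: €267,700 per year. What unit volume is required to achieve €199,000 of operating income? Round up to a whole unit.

Each unit contributes €66.64 − €52.51 = €14.13.
Units = (FC + target) / CM = (€267,700 + €199,000) / €14.13 = 33,029.02, so 33,030 bottles.

33,030 bottles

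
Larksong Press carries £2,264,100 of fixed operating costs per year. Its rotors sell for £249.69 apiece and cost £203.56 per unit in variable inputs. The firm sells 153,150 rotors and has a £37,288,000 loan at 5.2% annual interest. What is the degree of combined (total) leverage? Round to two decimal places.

2.47

Contribution at this volume is 153,150 × £46.13 = £7,064,809.50.
Subtracting fixed costs: EBIT = £7,064,809.50 − £2,264,100 = £4,800,709.50. Interest = £1,938,976.00, so EBIT − I = £2,861,733.50.
Degree of total leverage = total CM / (EBIT − interest) = £7,064,809.50 / £2,861,733.50 = 2.4687.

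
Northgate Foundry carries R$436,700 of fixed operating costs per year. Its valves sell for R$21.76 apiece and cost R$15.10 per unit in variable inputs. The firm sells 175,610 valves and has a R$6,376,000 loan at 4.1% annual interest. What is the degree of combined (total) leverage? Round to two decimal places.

At 175,610 units, contribution = 175,610 × R$6.66 = R$1,169,562.60.
Operating income = contribution − fixed costs = R$1,169,562.60 − R$436,700 = R$732,862.60. Interest = R$261,416.00, so EBIT − I = R$471,446.60.
DCL = contribution ÷ (EBIT − I) = R$1,169,562.60 ÷ R$471,446.60 = 2.4808.

2.48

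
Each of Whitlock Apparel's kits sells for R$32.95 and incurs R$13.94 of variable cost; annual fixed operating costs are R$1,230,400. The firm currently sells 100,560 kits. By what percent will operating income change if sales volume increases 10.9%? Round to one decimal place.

Total contribution margin = 100,560 × R$19.01 = R$1,911,645.60.
Operating income = contribution − fixed costs = R$1,911,645.60 − R$1,230,400 = R$681,245.60.
Degree of operating leverage = R$1,911,645.60 / R$681,245.60 = 2.8061.
Operating income changes by 2.8061 × +10.9% = +30.6%.

+30.6%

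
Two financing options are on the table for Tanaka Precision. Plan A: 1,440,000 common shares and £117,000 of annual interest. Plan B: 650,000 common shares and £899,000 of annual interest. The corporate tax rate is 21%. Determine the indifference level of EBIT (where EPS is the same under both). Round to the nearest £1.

At indifference, (EBIT − 117,000)(1 − t)/1,440,000 = (EBIT − 899,000)(1 − t)/650,000.
The (1 − t) factor cancels: (EBIT − 117,000) × 650,000 = (EBIT − 899,000) × 1,440,000.
EBIT × (1,440,000 − 650,000) = 899,000 × 1,440,000 − 117,000 × 650,000 = 1,218,510,000,000, so EBIT = 1,218,510,000,000 ÷ 790,000 = 1,542,417.72.

£1,542,418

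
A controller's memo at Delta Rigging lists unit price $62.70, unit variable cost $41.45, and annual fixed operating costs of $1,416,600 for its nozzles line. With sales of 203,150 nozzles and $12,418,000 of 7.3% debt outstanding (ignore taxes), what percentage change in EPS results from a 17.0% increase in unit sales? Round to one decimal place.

+36.8%

Total contribution margin = 203,150 × $21.25 = $4,316,937.50.
Operating income = contribution − fixed costs = $4,316,937.50 − $1,416,600 = $2,900,337.50.
After interest of $906,514.00, pre-tax earnings = $1,993,823.50.
Degree of combined leverage = contribution ÷ (EBIT − I) = $4,316,937.50 ÷ $1,993,823.50 = 2.1652.
EPS therefore changes by 2.1652 × (+17.0%) = +36.8%.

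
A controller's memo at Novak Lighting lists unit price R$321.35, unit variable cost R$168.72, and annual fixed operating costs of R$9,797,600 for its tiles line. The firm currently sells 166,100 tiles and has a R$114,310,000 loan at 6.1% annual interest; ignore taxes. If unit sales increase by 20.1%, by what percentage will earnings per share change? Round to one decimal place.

+59.4%

At 166,100 units, contribution = 166,100 × R$152.63 = R$25,351,843.00.
EBIT = R$25,351,843.00 − R$9,797,600 = R$15,554,243.00.
Interest = R$6,972,910.00, so EBIT − I = R$8,581,333.00.
DCL = total CM / (EBIT − I) = R$25,351,843.00 / R$8,581,333.00 = 2.9543.
EPS therefore changes by 2.9543 × (+20.1%) = +59.4%.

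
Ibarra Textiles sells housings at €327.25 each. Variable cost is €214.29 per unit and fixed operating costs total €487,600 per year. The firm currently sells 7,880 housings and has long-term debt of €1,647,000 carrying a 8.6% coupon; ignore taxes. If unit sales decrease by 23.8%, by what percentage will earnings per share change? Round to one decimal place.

Contribution at this volume is 7,880 × €112.96 = €890,124.80.
EBIT = €890,124.80 − €487,600 = €402,524.80.
Interest = €141,642.00, so EBIT − I = €260,882.80.
DCL = total CM / (EBIT − I) = €890,124.80 / €260,882.80 = 3.4120.
EPS therefore changes by 3.4120 × (-23.8%) = -81.2%.

-81.2%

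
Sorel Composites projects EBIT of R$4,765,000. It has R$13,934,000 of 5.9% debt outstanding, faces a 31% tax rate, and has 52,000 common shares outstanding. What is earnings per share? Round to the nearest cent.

Interest = R$822,106.00, so EBT = R$4,765,000 − R$822,106.00 = R$3,942,894.00.
Net income = R$3,942,894.00 × (1 − 0.31) = R$2,720,596.86.
Per share: R$2,720,596.86 / 52,000 shares = R$52.32.

R$52.32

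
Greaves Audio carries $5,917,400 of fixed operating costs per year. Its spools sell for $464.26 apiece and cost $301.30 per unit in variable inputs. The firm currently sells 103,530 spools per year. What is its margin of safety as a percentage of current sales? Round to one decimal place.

Each unit contributes $464.26 − $301.30 = $162.96. Break-even units = $5,917,400 ÷ $162.96 = 36,311.98; break-even revenue = 36,311.98 × $464.26 = $16,858,199.09.
Actual sales revenue = 103,530 × $464.26 = $48,064,837.80.
Margin of safety = ($48,064,837.80 − $16,858,199.09) ÷ $48,064,837.80 = 64.9%.

64.9%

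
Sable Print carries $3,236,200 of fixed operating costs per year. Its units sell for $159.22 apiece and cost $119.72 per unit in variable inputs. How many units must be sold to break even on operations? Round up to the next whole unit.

Unit CM = price − variable cost = $159.22 − $119.72 = $39.50.
Break-even Q = $3,236,200 / $39.50 = 81,929.11 → 81,930 units.

81,930 units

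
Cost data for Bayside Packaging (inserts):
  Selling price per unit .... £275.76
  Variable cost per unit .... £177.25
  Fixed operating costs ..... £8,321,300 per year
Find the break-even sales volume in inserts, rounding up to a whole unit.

Each unit contributes £275.76 − £177.25 = £98.51.
Break-even volume = fixed costs ÷ CM per unit = £8,321,300 ÷ £98.51 = 84,471.63, so 84,472 inserts.

84,472 inserts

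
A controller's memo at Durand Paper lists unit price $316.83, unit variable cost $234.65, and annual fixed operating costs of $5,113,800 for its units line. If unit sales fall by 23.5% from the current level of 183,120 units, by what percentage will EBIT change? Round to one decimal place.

Contribution at this volume is 183,120 × $82.18 = $15,048,801.60.
EBIT = $15,048,801.60 − $5,113,800 = $9,935,001.60.
Degree of operating leverage = $15,048,801.60 / $9,935,001.60 = 1.5147.
So EBIT moves 1.5147 × (-23.5%) = -35.6%.

-35.6%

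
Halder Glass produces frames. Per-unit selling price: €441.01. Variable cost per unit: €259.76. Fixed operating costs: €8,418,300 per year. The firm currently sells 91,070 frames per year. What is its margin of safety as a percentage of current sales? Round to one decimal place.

Unit CM = price − variable cost = €441.01 − €259.76 = €181.25. Break-even units = €8,418,300 ÷ €181.25 = 46,445.79; break-even revenue = 46,445.79 × €441.01 = €20,483,059.22.
Actual sales revenue = 91,070 × €441.01 = €40,162,780.70.
Margin of safety = (€40,162,780.70 − €20,483,059.22) ÷ €40,162,780.70 = 49.0%.

49.0%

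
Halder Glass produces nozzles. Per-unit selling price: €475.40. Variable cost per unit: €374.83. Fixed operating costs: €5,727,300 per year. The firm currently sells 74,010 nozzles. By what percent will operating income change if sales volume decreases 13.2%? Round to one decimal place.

Contribution at this volume is 74,010 × €100.57 = €7,443,185.70.
Operating income = contribution − fixed costs = €7,443,185.70 − €5,727,300 = €1,715,885.70.
Degree of operating leverage = €7,443,185.70 / €1,715,885.70 = 4.3378.
So EBIT moves 4.3378 × (-13.2%) = -57.3%.

-57.3%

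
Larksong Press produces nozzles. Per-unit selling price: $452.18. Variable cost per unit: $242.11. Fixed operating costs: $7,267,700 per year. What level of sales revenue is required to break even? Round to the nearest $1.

$15,643,874

Contribution margin per unit = $452.18 − $242.11 = $210.07, a CM ratio of $210.07 ÷ $452.18 = 0.4646.
Break-even sales = FC ÷ CM ratio = $7,267,700 × $452.18 / $210.07 = $15,643,874.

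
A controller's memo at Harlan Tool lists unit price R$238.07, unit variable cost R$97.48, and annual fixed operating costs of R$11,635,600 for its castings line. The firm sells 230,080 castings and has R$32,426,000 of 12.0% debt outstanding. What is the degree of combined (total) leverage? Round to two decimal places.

1.92

Total contribution margin = 230,080 × R$140.59 = R$32,346,947.20.
EBIT = R$32,346,947.20 − R$11,635,600 = R$20,711,347.20. Interest = R$3,891,120.00, so EBIT − I = R$16,820,227.20.
DCL = contribution ÷ (EBIT − I) = R$32,346,947.20 ÷ R$16,820,227.20 = 1.9231.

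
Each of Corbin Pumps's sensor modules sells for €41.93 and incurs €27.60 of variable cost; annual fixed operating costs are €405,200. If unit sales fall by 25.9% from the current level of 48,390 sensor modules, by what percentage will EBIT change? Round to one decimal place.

-62.3%

At 48,390 units, contribution = 48,390 × €14.33 = €693,428.70.
Subtracting fixed costs: EBIT = €693,428.70 − €405,200 = €288,228.70.
So DOL = total CM / EBIT = €693,428.70 / €288,228.70 = 2.4058.
%ΔEBIT = DOL × %ΔSales = 2.4058 × -25.9% = -62.3%.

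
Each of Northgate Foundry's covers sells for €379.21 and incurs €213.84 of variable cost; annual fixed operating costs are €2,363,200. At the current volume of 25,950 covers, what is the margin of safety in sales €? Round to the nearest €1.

€4,421,445

Each unit contributes €379.21 − €213.84 = €165.37. Break-even units = €2,363,200 ÷ €165.37 = 14,290.38; break-even revenue = 14,290.38 × €379.21 = €5,419,054.68.
Current sales = 25,950 × €379.21 = €9,840,499.50.
Margin of safety = €9,840,499.50 − €5,419,054.68 = €4,421,445.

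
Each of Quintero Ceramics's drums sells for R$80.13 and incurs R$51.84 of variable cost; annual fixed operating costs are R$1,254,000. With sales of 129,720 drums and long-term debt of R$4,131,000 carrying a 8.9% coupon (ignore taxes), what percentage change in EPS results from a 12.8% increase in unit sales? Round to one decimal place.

+22.9%

At 129,720 units, contribution = 129,720 × R$28.29 = R$3,669,778.80.
EBIT = R$3,669,778.80 − R$1,254,000 = R$2,415,778.80.
Interest = R$367,659.00, so EBIT − I = R$2,048,119.80.
DCL = total CM / (EBIT − I) = R$3,669,778.80 / R$2,048,119.80 = 1.7918.
%ΔEPS = DCL × %ΔSales = 1.7918 × +12.8% = +22.9%.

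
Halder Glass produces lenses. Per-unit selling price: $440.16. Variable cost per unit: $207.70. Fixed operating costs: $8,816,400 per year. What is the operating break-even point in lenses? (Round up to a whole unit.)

Unit CM = price − variable cost = $440.16 − $207.70 = $232.46.
Break-even volume = fixed costs ÷ CM per unit = $8,816,400 ÷ $232.46 = 37,926.52, so 37,927 lenses.

37,927 lenses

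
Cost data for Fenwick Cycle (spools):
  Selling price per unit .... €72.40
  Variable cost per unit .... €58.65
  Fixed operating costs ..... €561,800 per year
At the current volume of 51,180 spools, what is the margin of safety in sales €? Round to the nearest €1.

Each unit contributes €72.40 − €58.65 = €13.75. Break-even units = €561,800 ÷ €13.75 = 40,858.18; break-even revenue = 40,858.18 × €72.40 = €2,958,132.36.
Current sales = 51,180 × €72.40 = €3,705,432.00.
Margin of safety = €3,705,432.00 − €2,958,132.36 = €747,300.

€747,300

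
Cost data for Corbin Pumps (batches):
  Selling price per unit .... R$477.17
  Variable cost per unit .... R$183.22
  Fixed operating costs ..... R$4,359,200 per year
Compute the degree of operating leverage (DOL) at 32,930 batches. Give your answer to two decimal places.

1.82

Contribution at this volume is 32,930 × R$293.95 = R$9,679,773.50.
EBIT = R$9,679,773.50 − R$4,359,200 = R$5,320,573.50.
Degree of operating leverage = R$9,679,773.50 / R$5,320,573.50 = 1.8193.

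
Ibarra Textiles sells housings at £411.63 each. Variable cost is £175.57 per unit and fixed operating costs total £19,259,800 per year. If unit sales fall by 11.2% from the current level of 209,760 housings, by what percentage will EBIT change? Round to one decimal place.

Total contribution margin = 209,760 × £236.06 = £49,515,945.60.
Operating income = contribution − fixed costs = £49,515,945.60 − £19,259,800 = £30,256,145.60.
So DOL = total CM / EBIT = £49,515,945.60 / £30,256,145.60 = 1.6366.
So EBIT moves 1.6366 × (-11.2%) = -18.3%.

-18.3%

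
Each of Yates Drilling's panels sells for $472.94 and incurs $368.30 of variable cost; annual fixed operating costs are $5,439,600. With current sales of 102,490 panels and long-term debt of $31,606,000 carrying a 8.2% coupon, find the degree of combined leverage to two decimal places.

3.98

Total contribution margin = 102,490 × $104.64 = $10,724,553.60.
Operating income = contribution − fixed costs = $10,724,553.60 − $5,439,600 = $5,284,953.60. Interest = $2,591,692.00, so EBIT − I = $2,693,261.60.
DCL = contribution ÷ (EBIT − I) = $10,724,553.60 ÷ $2,693,261.60 = 3.9820.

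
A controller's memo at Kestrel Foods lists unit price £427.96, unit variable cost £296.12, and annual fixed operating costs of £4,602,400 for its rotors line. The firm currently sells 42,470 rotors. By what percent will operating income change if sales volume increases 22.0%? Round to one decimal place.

+123.6%

Total contribution margin = 42,470 × £131.84 = £5,599,244.80.
Operating income = contribution − fixed costs = £5,599,244.80 − £4,602,400 = £996,844.80.
DOL = contribution ÷ EBIT = £5,599,244.80 ÷ £996,844.80 = 5.6170.
So EBIT moves 5.6170 × (+22.0%) = +123.6%.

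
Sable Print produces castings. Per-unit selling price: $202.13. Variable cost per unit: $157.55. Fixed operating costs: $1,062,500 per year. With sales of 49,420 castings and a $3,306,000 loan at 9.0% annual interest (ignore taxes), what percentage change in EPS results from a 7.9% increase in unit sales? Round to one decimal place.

+20.6%

Total contribution margin = 49,420 × $44.58 = $2,203,143.60.
EBIT = $2,203,143.60 − $1,062,500 = $1,140,643.60.
Interest = $297,540.00, so EBIT − I = $843,103.60.
Degree of combined leverage = contribution ÷ (EBIT − I) = $2,203,143.60 ÷ $843,103.60 = 2.6131.
EPS therefore changes by 2.6131 × (+7.9%) = +20.6%.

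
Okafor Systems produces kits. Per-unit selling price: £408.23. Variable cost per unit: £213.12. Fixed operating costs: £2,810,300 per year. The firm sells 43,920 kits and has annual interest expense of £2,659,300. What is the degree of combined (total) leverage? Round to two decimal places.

2.76

Total contribution margin = 43,920 × £195.11 = £8,569,231.20.
Operating income = contribution − fixed costs = £8,569,231.20 − £2,810,300 = £5,758,931.20. Interest = £2,659,300.00.
DOL = £8,569,231.20 ÷ £5,758,931.20 = 1.4880; DFL = £5,758,931.20 ÷ £3,099,631.20 = 1.8579.
Combined leverage = 1.4880 × 1.8579 = 2.7646.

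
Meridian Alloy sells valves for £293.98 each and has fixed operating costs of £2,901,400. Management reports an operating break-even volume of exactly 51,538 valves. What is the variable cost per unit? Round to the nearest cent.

Contribution per unit must be FC / Q = £2,901,400 / 51,538 = £56.2963.
Variable cost per unit = £293.98 − £56.2963 = £237.68.

£237.68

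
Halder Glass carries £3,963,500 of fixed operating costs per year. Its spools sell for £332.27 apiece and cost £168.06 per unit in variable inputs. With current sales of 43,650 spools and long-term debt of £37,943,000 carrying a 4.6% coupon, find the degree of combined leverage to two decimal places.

4.91

Total contribution margin = 43,650 × £164.21 = £7,167,766.50.
Subtracting fixed costs: EBIT = £7,167,766.50 − £3,963,500 = £3,204,266.50. Interest = £1,745,378.00, so EBIT − I = £1,458,888.50.
DCL = contribution ÷ (EBIT − I) = £7,167,766.50 ÷ £1,458,888.50 = 4.9132.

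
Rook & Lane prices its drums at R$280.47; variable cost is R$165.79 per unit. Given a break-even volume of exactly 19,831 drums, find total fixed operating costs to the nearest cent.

Contribution margin per unit = R$280.47 − R$165.79 = R$114.68.
Since BE = FC / CM, FC = 19,831 × R$114.68 = R$2,274,219.08.

R$2,274,219.08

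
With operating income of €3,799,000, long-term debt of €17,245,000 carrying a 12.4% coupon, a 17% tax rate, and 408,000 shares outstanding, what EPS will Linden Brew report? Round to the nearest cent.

Interest = €2,138,380.00, so EBT = €3,799,000 − €2,138,380.00 = €1,660,620.00.
Net income = €1,660,620.00 × (1 − 0.17) = €1,378,314.60.
EPS = €1,378,314.60 ÷ 408,000 = €3.38.

€3.38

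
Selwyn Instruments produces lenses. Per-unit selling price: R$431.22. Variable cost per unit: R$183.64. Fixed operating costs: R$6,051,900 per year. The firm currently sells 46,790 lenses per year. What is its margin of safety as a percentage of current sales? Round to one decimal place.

Unit CM = price − variable cost = R$431.22 − R$183.64 = R$247.58. Break-even units = R$6,051,900 ÷ R$247.58 = 24,444.22; break-even revenue = 24,444.22 × R$431.22 = R$10,540,836.57.
Actual sales revenue = 46,790 × R$431.22 = R$20,176,783.80.
Margin of safety = (R$20,176,783.80 − R$10,540,836.57) ÷ R$20,176,783.80 = 47.8%.

47.8%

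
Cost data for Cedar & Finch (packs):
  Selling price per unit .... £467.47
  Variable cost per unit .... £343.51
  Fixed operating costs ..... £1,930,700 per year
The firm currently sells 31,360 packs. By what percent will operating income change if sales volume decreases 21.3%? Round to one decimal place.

-42.3%

Total contribution margin = 31,360 × £123.96 = £3,887,385.60.
Operating income = contribution − fixed costs = £3,887,385.60 − £1,930,700 = £1,956,685.60.
Degree of operating leverage = £3,887,385.60 / £1,956,685.60 = 1.9867.
Operating income changes by 1.9867 × -21.3% = -42.3%.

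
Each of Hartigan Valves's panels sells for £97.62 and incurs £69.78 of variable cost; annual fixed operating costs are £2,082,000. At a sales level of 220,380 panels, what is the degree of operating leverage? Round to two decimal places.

1.51

At 220,380 units, contribution = 220,380 × £27.84 = £6,135,379.20.
Operating income = contribution − fixed costs = £6,135,379.20 − £2,082,000 = £4,053,379.20.
So DOL = total CM / EBIT = £6,135,379.20 / £4,053,379.20 = 1.5136.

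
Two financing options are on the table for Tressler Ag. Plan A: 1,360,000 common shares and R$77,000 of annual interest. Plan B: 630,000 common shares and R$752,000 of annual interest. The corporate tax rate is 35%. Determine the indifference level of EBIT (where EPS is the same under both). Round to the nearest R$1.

R$1,334,534

At indifference, (EBIT − 77,000)(1 − t)/1,360,000 = (EBIT − 752,000)(1 − t)/630,000.
Cancelling (1 − t) and cross-multiplying: 630,000·(EBIT − 77,000) = 1,360,000·(EBIT − 752,000).
Solving, EBIT = (752,000·1,360,000 − 77,000·630,000) / (1,360,000 − 630,000) = 974,210,000,000 / 730,000 = 1,334,534.25.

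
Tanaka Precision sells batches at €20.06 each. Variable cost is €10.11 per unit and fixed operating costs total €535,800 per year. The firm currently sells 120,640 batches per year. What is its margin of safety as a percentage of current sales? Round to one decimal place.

Unit CM = price − variable cost = €20.06 − €10.11 = €9.95. Break-even units = €535,800 ÷ €9.95 = 53,849.25; break-even revenue = 53,849.25 × €20.06 = €1,080,215.88.
Current sales = 120,640 × €20.06 = €2,420,038.40.
Margin of safety = (€2,420,038.40 − €1,080,215.88) ÷ €2,420,038.40 = 55.4%.

55.4%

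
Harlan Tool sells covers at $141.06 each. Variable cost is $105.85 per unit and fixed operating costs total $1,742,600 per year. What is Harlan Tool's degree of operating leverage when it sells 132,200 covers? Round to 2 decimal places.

Total contribution margin = 132,200 × $35.21 = $4,654,762.00.
Subtracting fixed costs: EBIT = $4,654,762.00 − $1,742,600 = $2,912,162.00.
DOL = contribution ÷ EBIT = $4,654,762.00 ÷ $2,912,162.00 = 1.5984.

1.60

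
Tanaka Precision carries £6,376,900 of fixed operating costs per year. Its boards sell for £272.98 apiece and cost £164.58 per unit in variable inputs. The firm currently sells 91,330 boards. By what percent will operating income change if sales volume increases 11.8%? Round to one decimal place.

+33.2%

Contribution at this volume is 91,330 × £108.40 = £9,900,172.00.
Operating income = contribution − fixed costs = £9,900,172.00 − £6,376,900 = £3,523,272.00.
DOL = contribution ÷ EBIT = £9,900,172.00 ÷ £3,523,272.00 = 2.8099.
Operating income changes by 2.8099 × +11.8% = +33.2%.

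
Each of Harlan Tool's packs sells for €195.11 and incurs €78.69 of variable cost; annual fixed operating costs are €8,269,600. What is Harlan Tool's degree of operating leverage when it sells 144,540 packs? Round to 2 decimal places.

1.97

At 144,540 units, contribution = 144,540 × €116.42 = €16,827,346.80.
Subtracting fixed costs: EBIT = €16,827,346.80 − €8,269,600 = €8,557,746.80.
Degree of operating leverage = €16,827,346.80 / €8,557,746.80 = 1.9663.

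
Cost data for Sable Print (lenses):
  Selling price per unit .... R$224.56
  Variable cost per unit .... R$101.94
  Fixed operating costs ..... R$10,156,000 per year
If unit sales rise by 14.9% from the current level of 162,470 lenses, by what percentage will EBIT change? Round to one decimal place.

+30.4%

At 162,470 units, contribution = 162,470 × R$122.62 = R$19,922,071.40.
EBIT = R$19,922,071.40 − R$10,156,000 = R$9,766,071.40.
Degree of operating leverage = R$19,922,071.40 / R$9,766,071.40 = 2.0399.
So EBIT moves 2.0399 × (+14.9%) = +30.4%.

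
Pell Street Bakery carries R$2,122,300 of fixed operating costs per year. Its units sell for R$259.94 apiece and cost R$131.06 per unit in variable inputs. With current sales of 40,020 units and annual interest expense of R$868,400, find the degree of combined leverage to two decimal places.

2.38

At 40,020 units, contribution = 40,020 × R$128.88 = R$5,157,777.60.
EBIT = R$5,157,777.60 − R$2,122,300 = R$3,035,477.60. Interest = R$868,400.00, so EBIT − I = R$2,167,077.60.
DCL = contribution ÷ (EBIT − I) = R$5,157,777.60 ÷ R$2,167,077.60 = 2.3801.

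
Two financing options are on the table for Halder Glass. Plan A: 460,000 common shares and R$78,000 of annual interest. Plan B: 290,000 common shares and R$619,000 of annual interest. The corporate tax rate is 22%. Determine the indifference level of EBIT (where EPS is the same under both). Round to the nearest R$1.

At indifference, (EBIT − 78,000)(1 − t)/460,000 = (EBIT − 619,000)(1 − t)/290,000.
The (1 − t) factor cancels: (EBIT − 78,000) × 290,000 = (EBIT − 619,000) × 460,000.
EBIT × (460,000 − 290,000) = 619,000 × 460,000 − 78,000 × 290,000 = 262,120,000,000, so EBIT = 262,120,000,000 ÷ 170,000 = 1,541,882.35.

R$1,541,882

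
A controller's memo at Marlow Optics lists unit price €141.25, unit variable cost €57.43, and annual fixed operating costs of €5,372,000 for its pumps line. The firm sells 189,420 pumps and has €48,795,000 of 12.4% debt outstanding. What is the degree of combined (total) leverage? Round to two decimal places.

3.56

Contribution at this volume is 189,420 × €83.82 = €15,877,184.40.
EBIT = €15,877,184.40 − €5,372,000 = €10,505,184.40. Interest = €6,050,580.00, so EBIT − I = €4,454,604.40.
DCL = contribution ÷ (EBIT − I) = €15,877,184.40 ÷ €4,454,604.40 = 3.5642.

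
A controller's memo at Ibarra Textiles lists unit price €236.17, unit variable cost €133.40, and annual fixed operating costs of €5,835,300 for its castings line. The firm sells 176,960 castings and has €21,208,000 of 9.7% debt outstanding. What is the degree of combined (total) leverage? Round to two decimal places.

1.77

Contribution at this volume is 176,960 × €102.77 = €18,186,179.20.
EBIT = €18,186,179.20 − €5,835,300 = €12,350,879.20. Interest = €2,057,176.00, so EBIT − I = €10,293,703.20.
Degree of total leverage = total CM / (EBIT − interest) = €18,186,179.20 / €10,293,703.20 = 1.7667.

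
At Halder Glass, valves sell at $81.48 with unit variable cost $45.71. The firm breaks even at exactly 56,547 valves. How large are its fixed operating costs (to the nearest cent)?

Unit CM = price − variable cost = $81.48 − $45.71 = $35.77.
Fixed costs = break-even units × CM = 56,547 × $35.77 = $2,022,686.19.

$2,022,686.19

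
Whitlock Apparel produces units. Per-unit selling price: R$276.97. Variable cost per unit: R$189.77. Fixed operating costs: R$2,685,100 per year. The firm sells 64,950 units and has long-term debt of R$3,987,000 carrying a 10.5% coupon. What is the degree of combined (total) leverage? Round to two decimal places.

Total contribution margin = 64,950 × R$87.20 = R$5,663,640.00.
Subtracting fixed costs: EBIT = R$5,663,640.00 − R$2,685,100 = R$2,978,540.00. Interest = R$418,635.00, so EBIT − I = R$2,559,905.00.
Degree of total leverage = total CM / (EBIT − interest) = R$5,663,640.00 / R$2,559,905.00 = 2.2124.

2.21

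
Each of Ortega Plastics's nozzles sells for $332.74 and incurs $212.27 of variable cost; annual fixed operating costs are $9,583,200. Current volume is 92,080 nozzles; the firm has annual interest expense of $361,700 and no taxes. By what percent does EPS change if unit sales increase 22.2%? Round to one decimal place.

At 92,080 units, contribution = 92,080 × $120.47 = $11,092,877.60.
Subtracting fixed costs: EBIT = $11,092,877.60 − $9,583,200 = $1,509,677.60.
Interest = $361,700.00, so EBIT − I = $1,147,977.60.
DCL = total CM / (EBIT − I) = $11,092,877.60 / $1,147,977.60 = 9.6630.
EPS therefore changes by 9.6630 × (+22.2%) = +214.5%.

+214.5%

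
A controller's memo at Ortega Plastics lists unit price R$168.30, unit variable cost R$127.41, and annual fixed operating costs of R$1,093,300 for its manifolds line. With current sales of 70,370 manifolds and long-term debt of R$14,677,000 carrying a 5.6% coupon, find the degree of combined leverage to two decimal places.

Total contribution margin = 70,370 × R$40.89 = R$2,877,429.30.
EBIT = R$2,877,429.30 − R$1,093,300 = R$1,784,129.30. Interest = R$821,912.00.
DOL = R$2,877,429.30 ÷ R$1,784,129.30 = 1.6128; DFL = R$1,784,129.30 ÷ R$962,217.30 = 1.8542.
DCL = DOL × DFL = 1.6128 × 1.8542 = 2.9905.

2.99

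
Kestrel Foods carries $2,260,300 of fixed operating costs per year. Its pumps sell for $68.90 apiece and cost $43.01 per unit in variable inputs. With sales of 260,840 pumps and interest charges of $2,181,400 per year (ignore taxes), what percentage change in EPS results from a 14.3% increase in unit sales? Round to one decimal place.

At 260,840 units, contribution = 260,840 × $25.89 = $6,753,147.60.
Operating income = contribution − fixed costs = $6,753,147.60 − $2,260,300 = $4,492,847.60.
After interest of $2,181,400.00, pre-tax earnings = $2,311,447.60.
Degree of combined leverage = contribution ÷ (EBIT − I) = $6,753,147.60 ÷ $2,311,447.60 = 2.9216.
%ΔEPS = DCL × %ΔSales = 2.9216 × +14.3% = +41.8%.

+41.8%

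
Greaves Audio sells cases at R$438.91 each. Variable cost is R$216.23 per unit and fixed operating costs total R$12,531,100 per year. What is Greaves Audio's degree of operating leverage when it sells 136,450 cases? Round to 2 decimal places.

Contribution at this volume is 136,450 × R$222.68 = R$30,384,686.00.
Subtracting fixed costs: EBIT = R$30,384,686.00 − R$12,531,100 = R$17,853,586.00.
So DOL = total CM / EBIT = R$30,384,686.00 / R$17,853,586.00 = 1.7019.

1.70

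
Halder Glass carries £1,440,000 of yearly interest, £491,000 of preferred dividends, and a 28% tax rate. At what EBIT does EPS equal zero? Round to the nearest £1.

Preferred dividends are paid after tax, so their pre-tax equivalent is £491,000 ÷ (1 − 0.28) = £681,944.44.
Financial break-even EBIT = interest + D_p ÷ (1 − t) = £1,440,000 + £681,944.44 = £2,121,944.44.

£2,121,944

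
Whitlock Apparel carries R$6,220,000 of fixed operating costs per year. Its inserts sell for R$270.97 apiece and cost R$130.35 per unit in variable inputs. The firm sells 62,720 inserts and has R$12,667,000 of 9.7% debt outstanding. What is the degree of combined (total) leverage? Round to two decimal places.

6.43

Total contribution margin = 62,720 × R$140.62 = R$8,819,686.40.
EBIT = R$8,819,686.40 − R$6,220,000 = R$2,599,686.40. Interest = R$1,228,699.00, so EBIT − I = R$1,370,987.40.
DCL = contribution ÷ (EBIT − I) = R$8,819,686.40 ÷ R$1,370,987.40 = 6.4331.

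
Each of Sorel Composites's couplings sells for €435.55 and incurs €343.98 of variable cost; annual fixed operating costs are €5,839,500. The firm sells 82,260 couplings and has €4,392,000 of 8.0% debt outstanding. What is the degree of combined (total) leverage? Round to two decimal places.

5.61

At 82,260 units, contribution = 82,260 × €91.57 = €7,532,548.20.
Subtracting fixed costs: EBIT = €7,532,548.20 − €5,839,500 = €1,693,048.20. Interest = €351,360.00, so EBIT − I = €1,341,688.20.
DCL = contribution ÷ (EBIT − I) = €7,532,548.20 ÷ €1,341,688.20 = 5.6142.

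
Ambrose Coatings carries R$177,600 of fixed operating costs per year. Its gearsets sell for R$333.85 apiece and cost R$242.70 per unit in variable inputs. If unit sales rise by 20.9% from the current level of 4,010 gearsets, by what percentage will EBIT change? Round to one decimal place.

+40.7%

At 4,010 units, contribution = 4,010 × R$91.15 = R$365,511.50.
Subtracting fixed costs: EBIT = R$365,511.50 − R$177,600 = R$187,911.50.
Degree of operating leverage = R$365,511.50 / R$187,911.50 = 1.9451.
So EBIT moves 1.9451 × (+20.9%) = +40.7%.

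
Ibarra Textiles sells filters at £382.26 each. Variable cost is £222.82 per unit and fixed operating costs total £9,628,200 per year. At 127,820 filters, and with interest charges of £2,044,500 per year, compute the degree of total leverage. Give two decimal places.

Total contribution margin = 127,820 × £159.44 = £20,379,620.80.
Operating income = contribution − fixed costs = £20,379,620.80 − £9,628,200 = £10,751,420.80. Interest = £2,044,500.00, so EBIT − I = £8,706,920.80.
DCL = contribution ÷ (EBIT − I) = £20,379,620.80 ÷ £8,706,920.80 = 2.3406.

2.34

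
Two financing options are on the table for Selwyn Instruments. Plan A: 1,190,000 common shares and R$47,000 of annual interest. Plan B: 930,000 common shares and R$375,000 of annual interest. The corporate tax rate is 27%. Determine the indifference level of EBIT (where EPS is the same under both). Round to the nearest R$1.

At indifference, (EBIT − 47,000)(1 − t)/1,190,000 = (EBIT − 375,000)(1 − t)/930,000.
Cancelling (1 − t) and cross-multiplying: 930,000·(EBIT − 47,000) = 1,190,000·(EBIT − 375,000).
EBIT × (1,190,000 − 930,000) = 375,000 × 1,190,000 − 47,000 × 930,000 = 402,540,000,000, so EBIT = 402,540,000,000 ÷ 260,000 = 1,548,230.77.

R$1,548,231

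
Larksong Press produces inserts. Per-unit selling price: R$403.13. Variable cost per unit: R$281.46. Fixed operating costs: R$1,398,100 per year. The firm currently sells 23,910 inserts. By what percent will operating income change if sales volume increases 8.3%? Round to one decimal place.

At 23,910 units, contribution = 23,910 × R$121.67 = R$2,909,129.70.
EBIT = R$2,909,129.70 − R$1,398,100 = R$1,511,029.70.
DOL = contribution ÷ EBIT = R$2,909,129.70 ÷ R$1,511,029.70 = 1.9253.
%ΔEBIT = DOL × %ΔSales = 1.9253 × +8.3% = +16.0%.

+16.0%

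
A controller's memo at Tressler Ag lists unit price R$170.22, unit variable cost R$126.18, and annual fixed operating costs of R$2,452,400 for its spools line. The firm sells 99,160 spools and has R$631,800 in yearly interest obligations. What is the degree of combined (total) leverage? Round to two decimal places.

Total contribution margin = 99,160 × R$44.04 = R$4,367,006.40.
Operating income = contribution − fixed costs = R$4,367,006.40 − R$2,452,400 = R$1,914,606.40. Interest = R$631,800.00.
DOL = R$4,367,006.40 ÷ R$1,914,606.40 = 2.2809; DFL = R$1,914,606.40 ÷ R$1,282,806.40 = 1.4925.
DCL = DOL × DFL = 2.2809 × 1.4925 = 3.4042.

3.40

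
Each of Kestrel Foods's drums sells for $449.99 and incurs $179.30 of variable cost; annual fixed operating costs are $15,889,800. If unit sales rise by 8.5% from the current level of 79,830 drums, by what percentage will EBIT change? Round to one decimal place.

+32.1%

At 79,830 units, contribution = 79,830 × $270.69 = $21,609,182.70.
EBIT = $21,609,182.70 − $15,889,800 = $5,719,382.70.
So DOL = total CM / EBIT = $21,609,182.70 / $5,719,382.70 = 3.7782.
So EBIT moves 3.7782 × (+8.5%) = +32.1%.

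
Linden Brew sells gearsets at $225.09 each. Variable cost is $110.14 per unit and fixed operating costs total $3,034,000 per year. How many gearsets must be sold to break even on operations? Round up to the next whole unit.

26,395 gearsets

Each unit contributes $225.09 − $110.14 = $114.95.
Break-even Q = $3,034,000 / $114.95 = 26,394.08 → 26,395 gearsets.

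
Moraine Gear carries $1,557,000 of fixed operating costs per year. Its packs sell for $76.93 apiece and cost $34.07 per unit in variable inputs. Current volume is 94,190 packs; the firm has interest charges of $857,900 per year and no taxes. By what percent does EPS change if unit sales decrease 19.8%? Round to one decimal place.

-49.3%

At 94,190 units, contribution = 94,190 × $42.86 = $4,036,983.40.
Subtracting fixed costs: EBIT = $4,036,983.40 − $1,557,000 = $2,479,983.40.
After interest of $857,900.00, pre-tax earnings = $1,622,083.40.
Degree of combined leverage = contribution ÷ (EBIT − I) = $4,036,983.40 ÷ $1,622,083.40 = 2.4888.
EPS therefore changes by 2.4888 × (-19.8%) = -49.3%.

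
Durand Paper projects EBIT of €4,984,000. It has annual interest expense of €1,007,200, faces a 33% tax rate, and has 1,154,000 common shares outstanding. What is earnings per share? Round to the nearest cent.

Pre-tax income = €4,984,000 − €1,007,200.00 = €3,976,800.00.
After tax at 33%: net income = €3,976,800.00 × 0.67 = €2,664,456.00.
EPS = €2,664,456.00 ÷ 1,154,000 = €2.31.

€2.31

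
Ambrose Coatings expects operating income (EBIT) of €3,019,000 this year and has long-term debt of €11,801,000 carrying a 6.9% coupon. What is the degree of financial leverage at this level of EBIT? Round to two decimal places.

Annual interest charges come to €814,269.00.
DFL = EBIT ÷ (EBIT − I) = €3,019,000 ÷ (€3,019,000 − €814,269.00) = €3,019,000 ÷ €2,204,731.00 = 1.3693.

1.37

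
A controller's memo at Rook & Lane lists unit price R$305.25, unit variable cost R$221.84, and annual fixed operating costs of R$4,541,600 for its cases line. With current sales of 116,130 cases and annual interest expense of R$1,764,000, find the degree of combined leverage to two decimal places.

2.87

Contribution at this volume is 116,130 × R$83.41 = R$9,686,403.30.
Subtracting fixed costs: EBIT = R$9,686,403.30 − R$4,541,600 = R$5,144,803.30. Interest = R$1,764,000.00, so EBIT − I = R$3,380,803.30.
Degree of total leverage = total CM / (EBIT − interest) = R$9,686,403.30 / R$3,380,803.30 = 2.8651.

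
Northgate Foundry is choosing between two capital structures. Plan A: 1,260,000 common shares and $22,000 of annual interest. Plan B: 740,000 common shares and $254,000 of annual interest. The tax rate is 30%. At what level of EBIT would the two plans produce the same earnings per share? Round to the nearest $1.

$584,154

Set EPS_A = EPS_B: (EBIT − $22,000)(1 − 0.30) ÷ 1,260,000 = (EBIT − $254,000)(1 − 0.30) ÷ 740,000.
Cancelling (1 − t) and cross-multiplying: 740,000·(EBIT − 22,000) = 1,260,000·(EBIT − 254,000).
EBIT × (1,260,000 − 740,000) = 254,000 × 1,260,000 − 22,000 × 740,000 = 303,760,000,000, so EBIT = 303,760,000,000 ÷ 520,000 = 584,153.85.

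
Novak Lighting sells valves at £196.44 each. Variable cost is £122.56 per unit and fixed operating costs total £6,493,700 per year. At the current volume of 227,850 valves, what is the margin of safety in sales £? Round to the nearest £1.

£27,492,714

Contribution margin per unit = £196.44 − £122.56 = £73.88. Break-even units = £6,493,700 ÷ £73.88 = 87,895.24; break-even revenue = 87,895.24 × £196.44 = £17,266,140.06.
Actual sales revenue = 227,850 × £196.44 = £44,758,854.00.
Margin of safety = £44,758,854.00 − £17,266,140.06 = £27,492,714.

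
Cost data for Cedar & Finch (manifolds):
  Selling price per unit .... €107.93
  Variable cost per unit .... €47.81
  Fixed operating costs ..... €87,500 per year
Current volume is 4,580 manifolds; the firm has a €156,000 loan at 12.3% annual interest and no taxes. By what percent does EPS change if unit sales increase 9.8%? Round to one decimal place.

+16.0%

Total contribution margin = 4,580 × €60.12 = €275,349.60.
EBIT = €275,349.60 − €87,500 = €187,849.60.
After interest of €19,188.00, pre-tax earnings = €168,661.60.
Degree of combined leverage = contribution ÷ (EBIT − I) = €275,349.60 ÷ €168,661.60 = 1.6326.
%ΔEPS = DCL × %ΔSales = 1.6326 × +9.8% = +16.0%.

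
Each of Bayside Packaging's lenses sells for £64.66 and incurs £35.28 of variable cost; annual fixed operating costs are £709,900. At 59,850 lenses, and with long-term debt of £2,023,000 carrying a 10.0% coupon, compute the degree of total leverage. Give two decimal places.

2.08

At 59,850 units, contribution = 59,850 × £29.38 = £1,758,393.00.
Operating income = contribution − fixed costs = £1,758,393.00 − £709,900 = £1,048,493.00. Interest = £202,300.00.
DOL = £1,758,393.00 ÷ £1,048,493.00 = 1.6771; DFL = £1,048,493.00 ÷ £846,193.00 = 1.2391.
Combined leverage = 1.6771 × 1.2391 = 2.0781.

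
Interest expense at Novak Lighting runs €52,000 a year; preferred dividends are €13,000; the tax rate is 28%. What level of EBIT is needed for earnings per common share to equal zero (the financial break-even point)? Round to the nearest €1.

€70,056

Grossing the preferred dividend up to pre-tax terms: €13,000 / (1 − 0.28) = €18,055.56.
Financial break-even EBIT = interest + D_p ÷ (1 − t) = €52,000 + €18,055.56 = €70,055.56.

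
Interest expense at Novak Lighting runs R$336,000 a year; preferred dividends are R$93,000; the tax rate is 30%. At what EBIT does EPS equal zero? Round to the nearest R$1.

Preferred dividends are paid after tax, so their pre-tax equivalent is R$93,000 ÷ (1 − 0.30) = R$132,857.14.
EPS = 0 when EBIT covers interest plus the pre-tax preferred burden: R$336,000 + R$132,857.14 = R$468,857.14.

R$468,857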